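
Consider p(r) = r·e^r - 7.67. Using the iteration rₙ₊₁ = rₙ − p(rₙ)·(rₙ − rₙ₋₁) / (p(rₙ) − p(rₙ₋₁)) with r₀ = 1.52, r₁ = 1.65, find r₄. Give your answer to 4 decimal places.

p(1.52) = -0.720218, p(1.65) = 0.921517
r₂ = 1.650000 − 0.921517·(1.650000 − 1.520000) / (0.921517 − (-0.720218)) = 1.650000 − (0.119797)/(1.641734) = 1.577030
p(1.577030) = -0.036293
r₃ = 1.577030 − (-0.036293)·(1.577030 − 1.650000) / (-0.036293 − 0.921517) = 1.577030 − (0.002648)/(-0.957810) = 1.579795
p(1.579795) = -0.001736
r₄ = 1.579795 − (-0.001736)·(1.579795 − 1.577030) / (-0.001736 − (-0.036293)) = 1.579795 − (-0.000005)/(0.034557) = 1.579934

1.5799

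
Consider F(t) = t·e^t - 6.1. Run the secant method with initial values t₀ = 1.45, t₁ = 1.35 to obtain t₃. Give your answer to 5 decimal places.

F(1.45) = 0.0815160, F(1.35) = -0.8924755
t₂ = 1.3500000 − (-0.8924755)·(1.3500000 − 1.4500000) / (-0.8924755 − 0.0815160) = 1.3500000 − (0.0892476)/(-0.9739916) = 1.4416307
F(1.4416307) = -0.0053847
t₃ = 1.4416307 − (-0.0053847)·(1.4416307 − 1.3500000) / (-0.0053847 − (-0.8924755)) = 1.4416307 − (-0.0004934)/(0.8870908) = 1.4421869

1.44219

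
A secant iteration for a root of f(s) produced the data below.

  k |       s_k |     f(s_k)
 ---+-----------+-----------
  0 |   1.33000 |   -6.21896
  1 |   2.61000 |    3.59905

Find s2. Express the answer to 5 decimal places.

2.14078

s2 = 2.61000 − 3.59905·(2.61000 − 1.33000) / (3.59905 − (-6.21896))
   = 2.61000 − (4.6067840)/(9.8180100) = 2.1407823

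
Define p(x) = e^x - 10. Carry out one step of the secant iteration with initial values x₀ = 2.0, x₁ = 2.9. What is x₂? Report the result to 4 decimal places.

2.2179

p(2.0) = -2.610944, p(2.9) = 8.174145
x₂ = 2.900000 − 8.174145·(2.900000 − 2.000000) / (8.174145 − (-2.610944)) = 2.900000 − (7.356731)/(10.785089) = 2.217879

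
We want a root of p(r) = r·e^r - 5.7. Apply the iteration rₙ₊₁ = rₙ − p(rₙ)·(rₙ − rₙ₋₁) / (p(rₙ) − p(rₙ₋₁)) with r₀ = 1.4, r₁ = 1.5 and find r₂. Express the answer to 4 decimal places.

1.4022

p(1.4) = -0.022720, p(1.5) = 1.022534
r₂ = 1.500000 − 1.022534·(1.500000 − 1.400000) / (1.022534 − (-0.022720)) = 1.500000 − (0.102253)/(1.045254) = 1.402174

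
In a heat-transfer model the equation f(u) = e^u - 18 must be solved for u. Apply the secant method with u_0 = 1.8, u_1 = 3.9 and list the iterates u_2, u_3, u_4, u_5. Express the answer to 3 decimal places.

f(1.8) = -11.95035, f(3.9) = 31.40245
u_2 = 3.90000 − 31.40245·(3.90000 − 1.80000) / (31.40245 − (-11.95035)) = 3.90000 − (65.94514)/(43.35280) = 2.37887
f(2.37887) = -7.20727
u_3 = 2.37887 − (-7.20727)·(2.37887 − 3.90000) / (-7.20727 − 31.40245) = 2.37887 − (10.96318)/(-38.60972) = 2.66282
f(2.66282) = -3.66332
u_4 = 2.66282 − (-3.66332)·(2.66282 − 2.37887) / (-3.66332 − (-7.20727)) = 2.66282 − (-1.04020)/(3.54395) = 2.95633
f(2.95633) = 1.22736
u_5 = 2.95633 − 1.22736·(2.95633 − 2.66282) / (1.22736 − (-3.66332)) = 2.95633 − (0.36024)/(4.89068) = 2.88267

2.379, 2.663, 2.956, 2.883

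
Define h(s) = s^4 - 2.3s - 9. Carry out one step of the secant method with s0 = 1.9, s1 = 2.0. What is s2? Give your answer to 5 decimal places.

1.91234

h(1.9) = -0.3379000, h(2.0) = 2.4000000
s2 = 2.0000000 − 2.4000000·(2.0000000 − 1.9000000) / (2.4000000 − (-0.3379000)) = 2.0000000 − (0.2400000)/(2.7379000) = 1.9123416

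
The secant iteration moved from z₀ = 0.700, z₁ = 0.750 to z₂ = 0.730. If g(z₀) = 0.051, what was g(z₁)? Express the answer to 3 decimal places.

The secant line through (0.700, 0.051) and (0.750, g(z₁)) crosses zero at z₂ = 0.730.
So (0.700, 0.051), (0.750, g(z₁)), (0.730, 0) are collinear:
g(z₁) = 0.051 · (0.750 − 0.730) / (0.700 − 0.730) = 0.051 · (0.02000)/(-0.03000) = -0.03400

-0.034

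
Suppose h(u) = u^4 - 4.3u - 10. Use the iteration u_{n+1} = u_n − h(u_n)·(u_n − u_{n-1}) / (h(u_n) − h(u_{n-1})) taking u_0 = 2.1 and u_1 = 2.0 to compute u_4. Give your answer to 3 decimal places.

2.087

h(2.1) = 0.41810, h(2.0) = -2.60000
u_2 = 2.00000 − (-2.60000)·(2.00000 − 2.10000) / (-2.60000 − 0.41810) = 2.00000 − (0.26000)/(-3.01810) = 2.08615
h(2.08615) = -0.03045
u_3 = 2.08615 − (-0.03045)·(2.08615 − 2.00000) / (-0.03045 − (-2.60000)) = 2.08615 − (-0.00262)/(2.56955) = 2.08717
h(2.08717) = 0.00226
u_4 = 2.08717 − 0.00226·(2.08717 − 2.08615) / (0.00226 − (-0.03045)) = 2.08717 − (0.00000)/(0.03271) = 2.08710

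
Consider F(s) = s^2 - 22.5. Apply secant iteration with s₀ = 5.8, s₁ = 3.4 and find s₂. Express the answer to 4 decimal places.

F(5.8) = 11.140000, F(3.4) = -10.940000
s₂ = 3.400000 − (-10.940000)·(3.400000 − 5.800000) / (-10.940000 − 11.140000) = 3.400000 − (26.256000)/(-22.080000) = 4.589130

4.5891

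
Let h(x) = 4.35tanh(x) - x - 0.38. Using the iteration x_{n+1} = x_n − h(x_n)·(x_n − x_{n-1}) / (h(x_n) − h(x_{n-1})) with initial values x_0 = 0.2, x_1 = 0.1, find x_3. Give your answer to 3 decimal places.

h(0.2) = 0.27858, h(0.1) = -0.04644
x_2 = 0.10000 − (-0.04644)·(0.10000 − 0.20000) / (-0.04644 − 0.27858) = 0.10000 − (0.00464)/(-0.32503) = 0.11429
h(0.11429) = 0.00072
x_3 = 0.11429 − 0.00072·(0.11429 − 0.10000) / (0.00072 − (-0.04644)) = 0.11429 − (0.00001)/(0.04716) = 0.11407

0.114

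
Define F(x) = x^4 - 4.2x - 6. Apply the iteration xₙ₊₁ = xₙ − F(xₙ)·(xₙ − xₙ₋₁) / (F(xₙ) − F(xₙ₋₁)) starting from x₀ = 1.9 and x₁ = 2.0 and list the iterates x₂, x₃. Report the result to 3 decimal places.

1.937, 1.939

F(1.9) = -0.94790, F(2.0) = 1.60000
x₂ = 2.00000 − 1.60000·(2.00000 − 1.90000) / (1.60000 − (-0.94790)) = 2.00000 − (0.16000)/(2.54790) = 1.93720
F(1.93720) = -0.05307
x₃ = 1.93720 − (-0.05307)·(1.93720 − 2.00000) / (-0.05307 − 1.60000) = 1.93720 − (0.00333)/(-1.65307) = 1.93922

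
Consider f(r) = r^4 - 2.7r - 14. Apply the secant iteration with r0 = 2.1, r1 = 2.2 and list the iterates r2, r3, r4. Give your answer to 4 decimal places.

2.1060, 2.1064, 2.1064

f(2.1) = -0.221900, f(2.2) = 3.485600
r2 = 2.200000 − 3.485600·(2.200000 − 2.100000) / (3.485600 − (-0.221900)) = 2.200000 − (0.348560)/(3.707500) = 2.105985
f(2.105985) = -0.015396
r3 = 2.105985 − (-0.015396)·(2.105985 − 2.200000) / (-0.015396 − 3.485600) = 2.105985 − (0.001447)/(-3.500996) = 2.106399
f(2.106399) = -0.001061
r4 = 2.106399 − (-0.001061)·(2.106399 − 2.105985) / (-0.001061 − (-0.015396)) = 2.106399 − (0.000000)/(0.014335) = 2.106429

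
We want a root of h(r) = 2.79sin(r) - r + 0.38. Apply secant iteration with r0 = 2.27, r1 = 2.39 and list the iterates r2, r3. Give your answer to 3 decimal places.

h(2.27) = 0.24534, h(2.39) = -0.10498
r2 = 2.39000 − (-0.10498)·(2.39000 − 2.27000) / (-0.10498 − 0.24534) = 2.39000 − (-0.01260)/(-0.35032) = 2.35404
h(2.35404) = 0.00303
r3 = 2.35404 − 0.00303·(2.35404 − 2.39000) / (0.00303 − (-0.10498)) = 2.35404 − (-0.00011)/(0.10801) = 2.35505

2.354, 2.355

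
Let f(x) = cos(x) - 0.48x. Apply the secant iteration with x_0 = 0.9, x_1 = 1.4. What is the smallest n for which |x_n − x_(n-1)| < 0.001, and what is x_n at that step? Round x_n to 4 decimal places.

n = 4, x_n = 1.0452

f(0.9) = 0.189610, f(1.4) = -0.502033
x_2 = 1.400000 − (-0.502033)·(0.500000)/(-0.691643) = 1.037072;  |Δ| = 0.362928
f(1.037072) = 0.010948
x_3 = 1.037072 − 0.010948·(-0.362928)/(0.512981) = 1.044818;  |Δ| = 0.007746
f(1.044818) = 0.000547
x_4 = 1.044818 − 0.000547·(0.007746)/(-0.010402) = 1.045225;  |Δ| = 0.000407
|x_4 − x_3| = 0.000407 < 0.001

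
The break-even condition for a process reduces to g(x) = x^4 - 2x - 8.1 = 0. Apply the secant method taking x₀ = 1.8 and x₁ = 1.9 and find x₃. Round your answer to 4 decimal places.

g(1.8) = -1.202400, g(1.9) = 1.132100
x₂ = 1.900000 − 1.132100·(1.900000 − 1.800000) / (1.132100 − (-1.202400)) = 1.900000 − (0.113210)/(2.334500) = 1.851506
g(1.851506) = -0.051325
x₃ = 1.851506 − (-0.051325)·(1.851506 − 1.900000) / (-0.051325 − 1.132100) = 1.851506 − (0.002489)/(-1.183425) = 1.853609

1.8536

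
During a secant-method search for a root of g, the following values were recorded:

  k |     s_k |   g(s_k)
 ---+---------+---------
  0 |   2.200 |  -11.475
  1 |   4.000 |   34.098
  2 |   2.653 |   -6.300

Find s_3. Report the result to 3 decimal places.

2.863

s_3 = 2.653 − (-6.300)·(2.653 − 4.000) / (-6.300 − 34.098)
   = 2.653 − (8.48610)/(-40.39800) = 2.86306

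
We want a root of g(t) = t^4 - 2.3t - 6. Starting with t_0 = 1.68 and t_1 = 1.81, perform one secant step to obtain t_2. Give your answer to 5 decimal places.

1.77998

g(1.68) = -1.8980582, g(1.81) = 0.5698312
t_2 = 1.8100000 − 0.5698312·(1.8100000 − 1.6800000) / (0.5698312 − (-1.8980582)) = 1.8100000 − (0.0740781)/(2.4678895) = 1.7799832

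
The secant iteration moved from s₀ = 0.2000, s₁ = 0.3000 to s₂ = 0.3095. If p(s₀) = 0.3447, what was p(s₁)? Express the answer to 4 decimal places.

0.0299

The secant line through (0.2000, 0.3447) and (0.3000, p(s₁)) crosses zero at s₂ = 0.3095.
So (0.2000, 0.3447), (0.3000, p(s₁)), (0.3095, 0) are collinear:
p(s₁) = 0.3447 · (0.3000 − 0.3095) / (0.2000 − 0.3095) = 0.3447 · (-0.009500)/(-0.109500) = 0.029905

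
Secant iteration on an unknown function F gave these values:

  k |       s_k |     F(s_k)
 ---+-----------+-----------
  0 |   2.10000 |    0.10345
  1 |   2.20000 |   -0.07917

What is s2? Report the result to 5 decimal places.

2.15665

s2 = 2.20000 − (-0.07917)·(2.20000 − 2.10000) / (-0.07917 − 0.10345)
   = 2.20000 − (-0.0079170)/(-0.1826200) = 2.1566477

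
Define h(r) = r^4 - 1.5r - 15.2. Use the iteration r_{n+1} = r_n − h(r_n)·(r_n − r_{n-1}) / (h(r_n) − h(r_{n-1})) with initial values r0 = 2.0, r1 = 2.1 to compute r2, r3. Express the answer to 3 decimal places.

2.067, 2.068

h(2.0) = -2.20000, h(2.1) = 1.09810
r2 = 2.10000 − 1.09810·(2.10000 − 2.00000) / (1.09810 − (-2.20000)) = 2.10000 − (0.10981)/(3.29810) = 2.06671
h(2.06671) = -0.05631
r3 = 2.06671 − (-0.05631)·(2.06671 − 2.10000) / (-0.05631 − 1.09810) = 2.06671 − (0.00187)/(-1.15441) = 2.06833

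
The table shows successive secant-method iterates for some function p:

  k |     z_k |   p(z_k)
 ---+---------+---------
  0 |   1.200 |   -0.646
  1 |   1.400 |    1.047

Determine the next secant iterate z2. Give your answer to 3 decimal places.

z2 = 1.400 − 1.047·(1.400 − 1.200) / (1.047 − (-0.646))
   = 1.400 − (0.20940)/(1.69300) = 1.27631

1.276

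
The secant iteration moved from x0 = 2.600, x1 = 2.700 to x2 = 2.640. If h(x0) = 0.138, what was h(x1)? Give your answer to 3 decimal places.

-0.207

The secant line through (2.600, 0.138) and (2.700, h(x1)) crosses zero at x2 = 2.640.
So (2.600, 0.138), (2.700, h(x1)), (2.640, 0) are collinear:
h(x1) = 0.138 · (2.700 − 2.640) / (2.600 − 2.640) = 0.138 · (0.06000)/(-0.04000) = -0.20700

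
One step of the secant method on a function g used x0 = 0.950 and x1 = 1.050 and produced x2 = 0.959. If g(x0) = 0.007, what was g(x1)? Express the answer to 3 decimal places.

The secant line through (0.950, 0.007) and (1.050, g(x1)) crosses zero at x2 = 0.959.
So (0.950, 0.007), (1.050, g(x1)), (0.959, 0) are collinear:
g(x1) = 0.007 · (1.050 − 0.959) / (0.950 − 0.959) = 0.007 · (0.09100)/(-0.00900) = -0.07078

-0.071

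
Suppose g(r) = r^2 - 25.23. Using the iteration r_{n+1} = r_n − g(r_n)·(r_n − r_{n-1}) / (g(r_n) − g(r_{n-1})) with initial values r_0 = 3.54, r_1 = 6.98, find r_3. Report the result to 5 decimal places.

4.97691

g(3.54) = -12.6984000, g(6.98) = 23.4904000
r_2 = 6.9800000 − 23.4904000·(6.9800000 − 3.5400000) / (23.4904000 − (-12.6984000)) = 6.9800000 − (80.8069760)/(36.1888000) = 4.7470722
g(4.7470722) = -2.6953051
r_3 = 4.7470722 − (-2.6953051)·(4.7470722 − 6.9800000) / (-2.6953051 − 23.4904000) = 4.7470722 − (6.0184216)/(-26.1857051) = 4.9769084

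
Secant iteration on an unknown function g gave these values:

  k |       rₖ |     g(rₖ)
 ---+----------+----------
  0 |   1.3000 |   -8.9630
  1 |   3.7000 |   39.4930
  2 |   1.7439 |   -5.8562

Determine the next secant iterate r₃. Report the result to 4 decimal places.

r₃ = 1.7439 − (-5.8562)·(1.7439 − 3.7000) / (-5.8562 − 39.4930)
   = 1.7439 − (11.455313)/(-45.349200) = 1.996502

1.9965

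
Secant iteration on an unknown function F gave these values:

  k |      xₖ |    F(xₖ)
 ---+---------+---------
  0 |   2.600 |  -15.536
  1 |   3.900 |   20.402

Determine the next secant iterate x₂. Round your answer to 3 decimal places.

x₂ = 3.900 − 20.402·(3.900 − 2.600) / (20.402 − (-15.536))
   = 3.900 − (26.52260)/(35.93800) = 3.16199

3.162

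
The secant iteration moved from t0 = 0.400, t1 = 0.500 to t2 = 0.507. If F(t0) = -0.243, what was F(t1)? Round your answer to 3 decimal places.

The secant line through (0.400, -0.243) and (0.500, F(t1)) crosses zero at t2 = 0.507.
So (0.400, -0.243), (0.500, F(t1)), (0.507, 0) are collinear:
F(t1) = -0.243 · (0.500 − 0.507) / (0.400 − 0.507) = -0.243 · (-0.00700)/(-0.10700) = -0.01590

-0.016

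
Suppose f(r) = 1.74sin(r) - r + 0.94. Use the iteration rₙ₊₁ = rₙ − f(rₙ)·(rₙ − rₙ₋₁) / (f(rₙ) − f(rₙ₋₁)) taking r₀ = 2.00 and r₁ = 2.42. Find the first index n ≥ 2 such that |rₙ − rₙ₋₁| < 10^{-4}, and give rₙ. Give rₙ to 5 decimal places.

n = 5, rₙ = 2.27081

f(2.00) = 0.5221775, f(2.42) = -0.3305887
r₂ = 2.4200000 − (-0.3305887)·(0.4200000)/(-0.8527662) = 2.2571802;  |Δ| = 0.1628198
f(2.2571802) = 0.0287843
r₃ = 2.2571802 − 0.0287843·(-0.1628198)/(0.3593730) = 2.2702214;  |Δ| = 0.0130412
f(2.2702214) = 0.0012483
r₄ = 2.2702214 − 0.0012483·(0.0130412)/(-0.0275360) = 2.2708126;  |Δ| = 0.0005912
f(2.2708126) = -0.0000054
r₅ = 2.2708126 − (-0.0000054)·(0.0005912)/(-0.0012537) = 2.2708100;  |Δ| = 0.0000025
|r₅ − r₄| = 0.0000025 < 10^{-4}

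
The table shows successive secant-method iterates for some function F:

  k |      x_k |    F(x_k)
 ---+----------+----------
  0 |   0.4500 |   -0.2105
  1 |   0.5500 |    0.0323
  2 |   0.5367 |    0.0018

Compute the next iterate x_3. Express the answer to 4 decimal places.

0.5359

x_3 = 0.5367 − 0.0018·(0.5367 − 0.5500) / (0.0018 − 0.0323)
   = 0.5367 − (-0.000024)/(-0.030500) = 0.535915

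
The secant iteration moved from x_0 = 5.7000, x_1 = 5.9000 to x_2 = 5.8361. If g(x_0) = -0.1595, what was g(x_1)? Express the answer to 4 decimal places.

The secant line through (5.7000, -0.1595) and (5.9000, g(x_1)) crosses zero at x_2 = 5.8361.
So (5.7000, -0.1595), (5.9000, g(x_1)), (5.8361, 0) are collinear:
g(x_1) = -0.1595 · (5.9000 − 5.8361) / (5.7000 − 5.8361) = -0.1595 · (0.063900)/(-0.136100) = 0.074886

0.0749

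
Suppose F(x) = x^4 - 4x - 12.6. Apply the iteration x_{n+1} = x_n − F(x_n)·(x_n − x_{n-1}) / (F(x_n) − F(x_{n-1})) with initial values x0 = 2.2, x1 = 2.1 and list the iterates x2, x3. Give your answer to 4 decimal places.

F(2.2) = 2.025600, F(2.1) = -1.551900
x2 = 2.100000 − (-1.551900)·(2.100000 − 2.200000) / (-1.551900 − 2.025600) = 2.100000 − (0.155190)/(-3.577500) = 2.143379
F(2.143379) = -0.067988
x3 = 2.143379 − (-0.067988)·(2.143379 − 2.100000) / (-0.067988 − (-1.551900)) = 2.143379 − (-0.002949)/(1.483912) = 2.145367

2.1434, 2.1454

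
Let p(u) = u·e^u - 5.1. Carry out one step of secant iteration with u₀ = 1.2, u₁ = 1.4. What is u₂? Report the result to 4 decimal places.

1.3318

p(1.2) = -1.115860, p(1.4) = 0.577280
u₂ = 1.400000 − 0.577280·(1.400000 − 1.200000) / (0.577280 − (-1.115860)) = 1.400000 − (0.115456)/(1.693140) = 1.331810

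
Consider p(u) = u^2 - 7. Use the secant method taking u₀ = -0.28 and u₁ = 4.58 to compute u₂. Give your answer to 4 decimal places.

p(-0.28) = -6.921600, p(4.58) = 13.976400
u₂ = 4.580000 − 13.976400·(4.580000 − (-0.280000)) / (13.976400 − (-6.921600)) = 4.580000 − (67.925304)/(20.898000) = 1.329674

1.3297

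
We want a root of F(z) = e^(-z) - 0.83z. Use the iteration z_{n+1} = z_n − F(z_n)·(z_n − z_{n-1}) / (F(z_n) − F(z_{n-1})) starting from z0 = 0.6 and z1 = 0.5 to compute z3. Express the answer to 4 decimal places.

0.6371

F(0.6) = 0.050812, F(0.5) = 0.191531
z2 = 0.500000 − 0.191531·(0.500000 − 0.600000) / (0.191531 − 0.050812) = 0.500000 − (-0.019153)/(0.140719) = 0.636109
F(0.636109) = 0.001378
z3 = 0.636109 − 0.001378·(0.636109 − 0.500000) / (0.001378 − 0.191531) = 0.636109 − (0.000188)/(-0.190152) = 0.637095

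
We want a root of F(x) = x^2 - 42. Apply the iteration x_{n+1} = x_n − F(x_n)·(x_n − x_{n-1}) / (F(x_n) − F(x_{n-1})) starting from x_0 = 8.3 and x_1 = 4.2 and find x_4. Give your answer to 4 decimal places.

6.4788

F(8.3) = 26.890000, F(4.2) = -24.360000
x_2 = 4.200000 − (-24.360000)·(4.200000 − 8.300000) / (-24.360000 − 26.890000) = 4.200000 − (99.876000)/(-51.250000) = 6.148800
F(6.148800) = -4.192259
x_3 = 6.148800 − (-4.192259)·(6.148800 − 4.200000) / (-4.192259 − (-24.360000)) = 6.148800 − (-8.169873)/(20.167741) = 6.553896
F(6.553896) = 0.953554
x_4 = 6.553896 − 0.953554·(6.553896 − 6.148800) / (0.953554 − (-4.192259)) = 6.553896 − (0.386281)/(5.145813) = 6.478829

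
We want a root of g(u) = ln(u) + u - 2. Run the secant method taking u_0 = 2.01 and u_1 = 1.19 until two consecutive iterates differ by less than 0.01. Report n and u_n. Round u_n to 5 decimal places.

n = 4, u_n = 1.55714

g(2.01) = 0.7081347, g(1.19) = -0.6360467
u_2 = 1.1900000 − (-0.6360467)·(-0.8200000)/(-1.3441814) = 1.5780118;  |Δ| = 0.3880118
g(1.5780118) = 0.0341775
u_3 = 1.5780118 − 0.0341775·(0.3880118)/(0.6702242) = 1.5582255;  |Δ| = 0.0197864
g(1.5582255) = 0.0017731
u_4 = 1.5582255 − 0.0017731·(-0.0197864)/(-0.0324044) = 1.5571428;  |Δ| = 0.0010827
|u_4 − u_3| = 0.0010827 < 0.01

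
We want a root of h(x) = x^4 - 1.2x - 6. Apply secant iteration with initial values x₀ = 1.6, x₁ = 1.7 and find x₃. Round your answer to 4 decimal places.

h(1.6) = -1.366400, h(1.7) = 0.312100
x₂ = 1.700000 − 0.312100·(1.700000 − 1.600000) / (0.312100 − (-1.366400)) = 1.700000 − (0.031210)/(1.678500) = 1.681406
h(1.681406) = -0.025045
x₃ = 1.681406 − (-0.025045)·(1.681406 − 1.700000) / (-0.025045 − 0.312100) = 1.681406 − (0.000466)/(-0.337145) = 1.682787

1.6828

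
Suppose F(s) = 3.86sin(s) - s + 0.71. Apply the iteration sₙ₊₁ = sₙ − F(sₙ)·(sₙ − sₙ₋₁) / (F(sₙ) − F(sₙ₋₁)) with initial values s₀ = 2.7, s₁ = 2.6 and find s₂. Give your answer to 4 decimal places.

F(2.7) = -0.340314, F(2.6) = 0.099835
s₂ = 2.600000 − 0.099835·(2.600000 − 2.700000) / (0.099835 − (-0.340314)) = 2.600000 − (-0.009984)/(0.440149) = 2.622682

2.6227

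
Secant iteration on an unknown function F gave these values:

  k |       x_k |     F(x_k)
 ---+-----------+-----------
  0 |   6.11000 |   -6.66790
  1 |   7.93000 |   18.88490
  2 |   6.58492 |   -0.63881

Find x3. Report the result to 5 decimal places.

6.62893

x3 = 6.58492 − (-0.63881)·(6.58492 − 7.93000) / (-0.63881 − 18.88490)
   = 6.58492 − (0.8592506)/(-19.5237100) = 6.6289306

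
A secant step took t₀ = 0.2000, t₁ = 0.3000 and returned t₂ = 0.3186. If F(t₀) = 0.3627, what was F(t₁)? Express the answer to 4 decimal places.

The secant line through (0.2000, 0.3627) and (0.3000, F(t₁)) crosses zero at t₂ = 0.3186.
So (0.2000, 0.3627), (0.3000, F(t₁)), (0.3186, 0) are collinear:
F(t₁) = 0.3627 · (0.3000 − 0.3186) / (0.2000 − 0.3186) = 0.3627 · (-0.018600)/(-0.118600) = 0.056882

0.0569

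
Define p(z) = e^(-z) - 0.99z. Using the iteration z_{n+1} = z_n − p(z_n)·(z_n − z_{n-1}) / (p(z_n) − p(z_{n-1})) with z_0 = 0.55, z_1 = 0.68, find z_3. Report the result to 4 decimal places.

p(0.55) = 0.032450, p(0.68) = -0.166583
z_2 = 0.680000 − (-0.166583)·(0.680000 − 0.550000) / (-0.166583 − 0.032450) = 0.680000 − (-0.021656)/(-0.199033) = 0.571195
p(0.571195) = -0.000633
z_3 = 0.571195 − (-0.000633)·(0.571195 − 0.680000) / (-0.000633 − (-0.166583)) = 0.571195 − (0.000069)/(0.165950) = 0.570780

0.5708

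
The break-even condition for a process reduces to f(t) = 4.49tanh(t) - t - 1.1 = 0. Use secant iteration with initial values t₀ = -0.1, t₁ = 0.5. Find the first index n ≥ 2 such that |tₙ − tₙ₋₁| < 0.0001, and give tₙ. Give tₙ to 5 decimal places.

n = 5, tₙ = 0.32995

f(-0.1) = -1.4475093, f(0.5) = 0.4749060
t₂ = 0.5000000 − 0.4749060·(0.6000000)/(1.9224153) = 0.3517783;  |Δ| = 0.1482217
f(0.3517783) = 0.0656249
t₃ = 0.3517783 − 0.0656249·(-0.1482217)/(-0.4092812) = 0.3280122;  |Δ| = 0.0237661
f(0.3280122) = -0.0058787
t₄ = 0.3280122 − (-0.0058787)·(-0.0237661)/(-0.0715035) = 0.3299661;  |Δ| = 0.0019539
f(0.3299661) = 0.0000555
t₅ = 0.3299661 − 0.0000555·(0.0019539)/(0.0059342) = 0.3299479;  |Δ| = 0.0000183
|t₅ − t₄| = 0.0000183 < 0.0001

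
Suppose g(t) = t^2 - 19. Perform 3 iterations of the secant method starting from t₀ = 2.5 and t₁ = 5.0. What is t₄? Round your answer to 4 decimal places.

g(2.5) = -12.750000, g(5.0) = 6.000000
t₂ = 5.000000 − 6.000000·(5.000000 − 2.500000) / (6.000000 − (-12.750000)) = 5.000000 − (15.000000)/(18.750000) = 4.200000
g(4.200000) = -1.360000
t₃ = 4.200000 − (-1.360000)·(4.200000 − 5.000000) / (-1.360000 − 6.000000) = 4.200000 − (1.088000)/(-7.360000) = 4.347826
g(4.347826) = -0.096408
t₄ = 4.347826 − (-0.096408)·(4.347826 − 4.200000) / (-0.096408 − (-1.360000)) = 4.347826 − (-0.014252)/(1.263592) = 4.359105

4.3591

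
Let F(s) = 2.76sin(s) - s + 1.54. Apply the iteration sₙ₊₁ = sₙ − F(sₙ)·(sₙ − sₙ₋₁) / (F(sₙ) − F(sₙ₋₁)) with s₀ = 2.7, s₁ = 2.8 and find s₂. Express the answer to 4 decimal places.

2.7055

F(2.7) = 0.019568, F(2.8) = -0.335433
s₂ = 2.800000 − (-0.335433)·(2.800000 − 2.700000) / (-0.335433 − 0.019568) = 2.800000 − (-0.033543)/(-0.355001) = 2.705512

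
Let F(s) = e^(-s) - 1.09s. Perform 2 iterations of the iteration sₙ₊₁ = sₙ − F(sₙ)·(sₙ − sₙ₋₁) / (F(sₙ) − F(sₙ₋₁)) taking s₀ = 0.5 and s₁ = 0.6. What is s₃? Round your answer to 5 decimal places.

F(0.5) = 0.0615307, F(0.6) = -0.1051884
s₂ = 0.6000000 − (-0.1051884)·(0.6000000 − 0.5000000) / (-0.1051884 − 0.0615307) = 0.6000000 − (-0.0105188)/(-0.1667190) = 0.5369068
F(0.5369068) = -0.0006748
s₃ = 0.5369068 − (-0.0006748)·(0.5369068 − 0.6000000) / (-0.0006748 − (-0.1051884)) = 0.5369068 − (0.0000426)/(0.1045135) = 0.5364994

0.53650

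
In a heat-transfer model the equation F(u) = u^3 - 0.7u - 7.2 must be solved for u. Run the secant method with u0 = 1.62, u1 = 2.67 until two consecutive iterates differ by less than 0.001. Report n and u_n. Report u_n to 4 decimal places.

n = 6, u_n = 2.0517

F(1.62) = -4.082472, F(2.67) = 9.965163
u2 = 2.670000 − 9.965163·(1.050000)/(14.047635) = 1.925147;  |Δ| = 0.744853
F(1.925147) = -1.412639
u3 = 1.925147 − (-1.412639)·(-0.744853)/(-11.377802) = 2.017626;  |Δ| = 0.092479
F(2.017626) = -0.398955
u4 = 2.017626 − (-0.398955)·(0.092479)/(1.013684) = 2.054023;  |Δ| = 0.036397
F(2.054023) = 0.028129
u5 = 2.054023 − 0.028129·(0.036397)/(0.427084) = 2.051626;  |Δ| = 0.002397
F(2.051626) = -0.000499
u6 = 2.051626 − (-0.000499)·(-0.002397)/(-0.028628) = 2.051668;  |Δ| = 0.000042
|u6 − u5| = 0.000042 < 0.001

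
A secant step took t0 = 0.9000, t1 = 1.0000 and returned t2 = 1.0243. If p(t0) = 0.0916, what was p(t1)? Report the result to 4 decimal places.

0.0179

The secant line through (0.9000, 0.0916) and (1.0000, p(t1)) crosses zero at t2 = 1.0243.
So (0.9000, 0.0916), (1.0000, p(t1)), (1.0243, 0) are collinear:
p(t1) = 0.0916 · (1.0000 − 1.0243) / (0.9000 − 1.0243) = 0.0916 · (-0.024300)/(-0.124300) = 0.017907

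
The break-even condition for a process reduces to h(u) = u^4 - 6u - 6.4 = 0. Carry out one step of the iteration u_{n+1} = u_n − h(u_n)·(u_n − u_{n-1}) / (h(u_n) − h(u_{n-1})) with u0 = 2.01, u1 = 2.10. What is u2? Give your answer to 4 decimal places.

2.0844

h(2.01) = -2.137592, h(2.10) = 0.448100
u2 = 2.100000 − 0.448100·(2.100000 − 2.010000) / (0.448100 − (-2.137592)) = 2.100000 − (0.040329)/(2.585692) = 2.084403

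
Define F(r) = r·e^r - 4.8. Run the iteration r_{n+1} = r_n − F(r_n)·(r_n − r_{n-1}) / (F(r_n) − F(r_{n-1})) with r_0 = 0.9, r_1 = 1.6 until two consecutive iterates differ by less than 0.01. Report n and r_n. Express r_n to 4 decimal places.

n = 5, r_n = 1.3035

F(0.9) = -2.586357, F(1.6) = 3.124852
r_2 = 1.600000 − 3.124852·(0.700000)/(5.711209) = 1.216999;  |Δ| = 0.383001
F(1.216999) = -0.690145
r_3 = 1.216999 − (-0.690145)·(-0.383001)/(-3.814997) = 1.286285;  |Δ| = 0.069286
F(1.286285) = -0.144525
r_4 = 1.286285 − (-0.144525)·(0.069286)/(0.545620) = 1.304638;  |Δ| = 0.018353
F(1.304638) = 0.009358
r_5 = 1.304638 − 0.009358·(0.018353)/(0.153883) = 1.303522;  |Δ| = 0.001116
|r_5 − r_4| = 0.001116 < 0.01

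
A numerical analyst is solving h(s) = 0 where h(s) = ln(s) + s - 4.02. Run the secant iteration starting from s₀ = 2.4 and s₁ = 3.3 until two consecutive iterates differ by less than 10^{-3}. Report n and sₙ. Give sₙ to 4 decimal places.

h(2.4) = -0.744531, h(3.3) = 0.473922
s₂ = 3.300000 − 0.473922·(0.900000)/(1.218454) = 2.949941;  |Δ| = 0.350059
h(2.949941) = 0.011727
s₃ = 2.949941 − 0.011727·(-0.350059)/(-0.462196) = 2.941060;  |Δ| = 0.008882
h(2.941060) = -0.000170
s₄ = 2.941060 − (-0.000170)·(-0.008882)/(-0.011897) = 2.941187;  |Δ| = 0.000127
|s₄ − s₃| = 0.000127 < 10^{-3}

n = 4, sₙ = 2.9412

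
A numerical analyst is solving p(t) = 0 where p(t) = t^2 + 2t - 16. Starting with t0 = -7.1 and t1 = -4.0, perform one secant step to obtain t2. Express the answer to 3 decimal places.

p(-7.1) = 20.21000, p(-4.0) = -8.00000
t2 = -4.00000 − (-8.00000)·(-4.00000 − (-7.10000)) / (-8.00000 − 20.21000) = -4.00000 − (-24.80000)/(-28.21000) = -4.87912

-4.879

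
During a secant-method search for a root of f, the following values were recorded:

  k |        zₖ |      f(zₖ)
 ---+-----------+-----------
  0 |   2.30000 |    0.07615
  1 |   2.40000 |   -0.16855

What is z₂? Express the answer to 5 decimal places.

z₂ = 2.40000 − (-0.16855)·(2.40000 − 2.30000) / (-0.16855 − 0.07615)
   = 2.40000 − (-0.0168550)/(-0.2447000) = 2.3311197

2.33112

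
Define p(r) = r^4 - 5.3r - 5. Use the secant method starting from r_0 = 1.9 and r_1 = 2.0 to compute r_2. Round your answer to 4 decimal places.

p(1.9) = -2.037900, p(2.0) = 0.400000
r_2 = 2.000000 − 0.400000·(2.000000 − 1.900000) / (0.400000 − (-2.037900)) = 2.000000 − (0.040000)/(2.437900) = 1.983592

1.9836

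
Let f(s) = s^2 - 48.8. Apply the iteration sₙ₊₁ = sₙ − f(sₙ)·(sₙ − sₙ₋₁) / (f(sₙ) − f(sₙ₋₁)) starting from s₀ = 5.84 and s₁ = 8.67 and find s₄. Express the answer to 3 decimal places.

f(5.84) = -14.69440, f(8.67) = 26.36890
s₂ = 8.67000 − 26.36890·(8.67000 − 5.84000) / (26.36890 − (-14.69440)) = 8.67000 − (74.62399)/(41.06330) = 6.85271
f(6.85271) = -1.84039
s₃ = 6.85271 − (-1.84039)·(6.85271 − 8.67000) / (-1.84039 − 26.36890) = 6.85271 − (3.34452)/(-28.20929) = 6.97127
f(6.97127) = -0.20140
s₄ = 6.97127 − (-0.20140)·(6.97127 − 6.85271) / (-0.20140 − (-1.84039)) = 6.97127 − (-0.02388)/(1.63898) = 6.98584

6.986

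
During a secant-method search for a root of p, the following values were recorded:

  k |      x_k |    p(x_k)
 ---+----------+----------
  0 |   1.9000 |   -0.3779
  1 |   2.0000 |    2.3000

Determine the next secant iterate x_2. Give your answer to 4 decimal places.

1.9141

x_2 = 2.0000 − 2.3000·(2.0000 − 1.9000) / (2.3000 − (-0.3779))
   = 2.0000 − (0.230000)/(2.677900) = 1.914112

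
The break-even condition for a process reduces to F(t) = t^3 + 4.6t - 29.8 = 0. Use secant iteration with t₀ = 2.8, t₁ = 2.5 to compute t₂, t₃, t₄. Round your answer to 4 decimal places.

2.6041, 2.6108, 2.6106

F(2.8) = 5.032000, F(2.5) = -2.675000
t₂ = 2.500000 − (-2.675000)·(2.500000 − 2.800000) / (-2.675000 − 5.032000) = 2.500000 − (0.802500)/(-7.707000) = 2.604126
F(2.604126) = -0.161209
t₃ = 2.604126 − (-0.161209)·(2.604126 − 2.500000) / (-0.161209 − (-2.675000)) = 2.604126 − (-0.016786)/(2.513791) = 2.610804
F(2.610804) = 0.005708
t₄ = 2.610804 − 0.005708·(2.610804 − 2.604126) / (0.005708 − (-0.161209)) = 2.610804 − (0.000038)/(0.166918) = 2.610575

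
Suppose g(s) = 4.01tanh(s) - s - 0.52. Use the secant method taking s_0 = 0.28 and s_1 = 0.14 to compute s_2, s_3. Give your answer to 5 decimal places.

g(0.28) = 0.2943494, g(0.14) = -0.1022393
s_2 = 0.1400000 − (-0.1022393)·(0.1400000 − 0.2800000) / (-0.1022393 − 0.2943494) = 0.1400000 − (0.0143135)/(-0.3965887) = 0.1760916
g(0.1760916) = 0.0028264
s_3 = 0.1760916 − 0.0028264·(0.1760916 − 0.1400000) / (0.0028264 − (-0.1022393)) = 0.1760916 − (0.0001020)/(0.1050657) = 0.1751206

0.17609, 0.17512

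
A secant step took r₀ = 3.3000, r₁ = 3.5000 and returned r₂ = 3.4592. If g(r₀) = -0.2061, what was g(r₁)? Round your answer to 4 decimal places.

0.0528

The secant line through (3.3000, -0.2061) and (3.5000, g(r₁)) crosses zero at r₂ = 3.4592.
So (3.3000, -0.2061), (3.5000, g(r₁)), (3.4592, 0) are collinear:
g(r₁) = -0.2061 · (3.5000 − 3.4592) / (3.3000 − 3.4592) = -0.2061 · (0.040800)/(-0.159200) = 0.052820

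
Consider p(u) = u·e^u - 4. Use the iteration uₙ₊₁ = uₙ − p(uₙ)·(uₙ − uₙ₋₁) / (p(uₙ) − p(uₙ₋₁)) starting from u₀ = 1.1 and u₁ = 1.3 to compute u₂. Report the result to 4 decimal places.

1.1949

p(1.1) = -0.695417, p(1.3) = 0.770086
u₂ = 1.300000 − 0.770086·(1.300000 − 1.100000) / (0.770086 − (-0.695417)) = 1.300000 − (0.154017)/(1.465503) = 1.194905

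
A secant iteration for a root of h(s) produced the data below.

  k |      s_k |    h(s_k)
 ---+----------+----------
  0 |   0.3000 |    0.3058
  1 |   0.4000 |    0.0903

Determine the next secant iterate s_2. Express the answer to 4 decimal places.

0.4419

s_2 = 0.4000 − 0.0903·(0.4000 − 0.3000) / (0.0903 − 0.3058)
   = 0.4000 − (0.009030)/(-0.215500) = 0.441903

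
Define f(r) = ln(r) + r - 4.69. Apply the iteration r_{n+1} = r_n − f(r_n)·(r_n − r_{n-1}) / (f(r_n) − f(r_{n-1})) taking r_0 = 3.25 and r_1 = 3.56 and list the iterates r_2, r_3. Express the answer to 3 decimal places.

3.452, 3.451

f(3.25) = -0.26135, f(3.56) = 0.13976
r_2 = 3.56000 − 0.13976·(3.56000 − 3.25000) / (0.13976 − (-0.26135)) = 3.56000 − (0.04333)/(0.40111) = 3.45198
f(3.45198) = 0.00093
r_3 = 3.45198 − 0.00093·(3.45198 − 3.56000) / (0.00093 − 0.13976) = 3.45198 − (-0.00010)/(-0.13883) = 3.45126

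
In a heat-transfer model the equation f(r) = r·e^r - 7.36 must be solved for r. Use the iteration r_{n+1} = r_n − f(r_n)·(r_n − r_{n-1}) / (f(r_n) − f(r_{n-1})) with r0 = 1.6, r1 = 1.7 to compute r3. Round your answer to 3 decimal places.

f(1.6) = 0.56485, f(1.7) = 1.94571
r2 = 1.70000 − 1.94571·(1.70000 − 1.60000) / (1.94571 − 0.56485) = 1.70000 − (0.19457)/(1.38086) = 1.55909
f(1.55909) = 0.05273
r3 = 1.55909 − 0.05273·(1.55909 − 1.70000) / (0.05273 − 1.94571) = 1.55909 − (-0.00743)/(-1.89298) = 1.55517

1.555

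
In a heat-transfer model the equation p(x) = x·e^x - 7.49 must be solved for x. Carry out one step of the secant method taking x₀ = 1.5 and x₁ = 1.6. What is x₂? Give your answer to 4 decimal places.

p(1.5) = -0.767466, p(1.6) = 0.434852
x₂ = 1.600000 − 0.434852·(1.600000 − 1.500000) / (0.434852 − (-0.767466)) = 1.600000 − (0.043485)/(1.202318) = 1.563832

1.5638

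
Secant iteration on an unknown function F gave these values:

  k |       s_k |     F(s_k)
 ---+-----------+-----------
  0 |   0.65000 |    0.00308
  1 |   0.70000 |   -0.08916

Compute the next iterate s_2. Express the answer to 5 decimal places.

s_2 = 0.70000 − (-0.08916)·(0.70000 − 0.65000) / (-0.08916 − 0.00308)
   = 0.70000 − (-0.0044580)/(-0.0922400) = 0.6516696

0.65167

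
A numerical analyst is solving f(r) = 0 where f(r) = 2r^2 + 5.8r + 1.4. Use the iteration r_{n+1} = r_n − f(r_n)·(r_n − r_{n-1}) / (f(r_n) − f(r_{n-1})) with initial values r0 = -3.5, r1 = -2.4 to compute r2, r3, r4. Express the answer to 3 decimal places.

f(-3.5) = 5.60000, f(-2.4) = -1.00000
r2 = -2.40000 − (-1.00000)·(-2.40000 − (-3.50000)) / (-1.00000 − 5.60000) = -2.40000 − (-1.10000)/(-6.60000) = -2.56667
f(-2.56667) = -0.31111
r3 = -2.56667 − (-0.31111)·(-2.56667 − (-2.40000)) / (-0.31111 − (-1.00000)) = -2.56667 − (0.05185)/(0.68889) = -2.64194
f(-2.64194) = 0.03642
r4 = -2.64194 − 0.03642·(-2.64194 − (-2.56667)) / (0.03642 − (-0.31111)) = -2.64194 − (-0.00274)/(0.34753) = -2.63405

-2.567, -2.642, -2.634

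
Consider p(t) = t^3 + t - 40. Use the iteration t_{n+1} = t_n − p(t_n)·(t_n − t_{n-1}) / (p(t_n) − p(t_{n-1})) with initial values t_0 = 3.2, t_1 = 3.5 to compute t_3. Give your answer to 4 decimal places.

p(3.2) = -4.032000, p(3.5) = 6.375000
t_2 = 3.500000 − 6.375000·(3.500000 − 3.200000) / (6.375000 − (-4.032000)) = 3.500000 − (1.912500)/(10.407000) = 3.316229
p(3.316229) = -0.213942
t_3 = 3.316229 − (-0.213942)·(3.316229 − 3.500000) / (-0.213942 − 6.375000) = 3.316229 − (0.039316)/(-6.588942) = 3.322196

3.3222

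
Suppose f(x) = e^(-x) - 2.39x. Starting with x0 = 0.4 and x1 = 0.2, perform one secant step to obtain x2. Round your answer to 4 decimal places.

f(0.4) = -0.285680, f(0.2) = 0.340731
x2 = 0.200000 − 0.340731·(0.200000 − 0.400000) / (0.340731 − (-0.285680)) = 0.200000 − (-0.068146)/(0.626411) = 0.308788

0.3088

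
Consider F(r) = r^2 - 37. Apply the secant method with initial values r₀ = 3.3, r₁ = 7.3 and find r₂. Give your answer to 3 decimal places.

5.763

F(3.3) = -26.11000, F(7.3) = 16.29000
r₂ = 7.30000 − 16.29000·(7.30000 − 3.30000) / (16.29000 − (-26.11000)) = 7.30000 − (65.16000)/(42.40000) = 5.76321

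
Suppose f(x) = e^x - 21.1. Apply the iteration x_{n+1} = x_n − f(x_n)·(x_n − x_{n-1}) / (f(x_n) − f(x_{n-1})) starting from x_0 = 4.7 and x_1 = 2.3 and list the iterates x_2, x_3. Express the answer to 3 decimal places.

2.567, 3.273

f(4.7) = 88.84717, f(2.3) = -11.12582
x_2 = 2.30000 − (-11.12582)·(2.30000 − 4.70000) / (-11.12582 − 88.84717) = 2.30000 − (26.70196)/(-99.97299) = 2.56709
f(2.56709) = -8.07212
x_3 = 2.56709 − (-8.07212)·(2.56709 − 2.30000) / (-8.07212 − (-11.12582)) = 2.56709 − (-2.15600)/(3.05370) = 3.27312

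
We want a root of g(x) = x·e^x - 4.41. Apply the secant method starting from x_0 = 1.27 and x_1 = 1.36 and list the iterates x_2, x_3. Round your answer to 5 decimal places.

1.25699, 1.25604

g(1.27) = 0.1122828, g(1.36) = 0.8888229
x_2 = 1.3600000 − 0.8888229·(1.3600000 − 1.2700000) / (0.8888229 − 0.1122828) = 1.3600000 − (0.0799941)/(0.7765401) = 1.2569866
g(1.2569866) = 0.0080739
x_3 = 1.2569866 − 0.0080739·(1.2569866 − 1.3600000) / (0.0080739 − 0.8888229) = 1.2569866 − (-0.0008317)/(-0.8807490) = 1.2560422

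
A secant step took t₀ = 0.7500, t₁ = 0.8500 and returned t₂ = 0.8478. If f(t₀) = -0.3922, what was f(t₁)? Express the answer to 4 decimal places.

0.0088

The secant line through (0.7500, -0.3922) and (0.8500, f(t₁)) crosses zero at t₂ = 0.8478.
So (0.7500, -0.3922), (0.8500, f(t₁)), (0.8478, 0) are collinear:
f(t₁) = -0.3922 · (0.8500 − 0.8478) / (0.7500 − 0.8478) = -0.3922 · (0.002200)/(-0.097800) = 0.008822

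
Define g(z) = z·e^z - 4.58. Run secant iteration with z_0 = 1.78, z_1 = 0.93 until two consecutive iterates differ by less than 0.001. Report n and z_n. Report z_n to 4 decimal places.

n = 6, z_n = 1.2771

g(1.78) = 5.975144, g(0.93) = -2.222906
z_2 = 0.930000 − (-2.222906)·(-0.850000)/(-8.198051) = 1.160478;  |Δ| = 0.230478
g(1.160478) = -0.876383
z_3 = 1.160478 − (-0.876383)·(0.230478)/(1.346524) = 1.310484;  |Δ| = 0.150006
g(1.310484) = 0.279234
z_4 = 1.310484 − 0.279234·(0.150006)/(1.155617) = 1.274238;  |Δ| = 0.036246
g(1.274238) = -0.023357
z_5 = 1.274238 − (-0.023357)·(-0.036246)/(-0.302592) = 1.277036;  |Δ| = 0.002798
g(1.277036) = -0.000557
z_6 = 1.277036 − (-0.000557)·(0.002798)/(0.022800) = 1.277104;  |Δ| = 0.000068
|z_6 − z_5| = 0.000068 < 0.001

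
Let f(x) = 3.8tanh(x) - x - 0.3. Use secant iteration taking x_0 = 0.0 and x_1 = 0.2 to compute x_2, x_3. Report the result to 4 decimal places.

0.1091, 0.1077

f(0.0) = -0.300000, f(0.2) = 0.250026
x_2 = 0.200000 − 0.250026·(0.200000 − 0.000000) / (0.250026 − (-0.300000)) = 0.200000 − (0.050005)/(0.550026) = 0.109086
f(0.109086) = 0.003804
x_3 = 0.109086 − 0.003804·(0.109086 − 0.200000) / (0.003804 − 0.250026) = 0.109086 − (-0.000346)/(-0.246223) = 0.107681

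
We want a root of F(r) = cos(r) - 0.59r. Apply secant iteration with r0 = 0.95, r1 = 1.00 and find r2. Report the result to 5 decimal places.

F(0.95) = 0.0211831, F(1.00) = -0.0496977
r2 = 1.0000000 − (-0.0496977)·(1.0000000 − 0.9500000) / (-0.0496977 − 0.0211831) = 1.0000000 − (-0.0024849)/(-0.0708808) = 0.9649428

0.96494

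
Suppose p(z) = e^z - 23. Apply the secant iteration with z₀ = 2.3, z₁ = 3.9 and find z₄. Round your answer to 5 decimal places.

p(2.3) = -13.0258175, p(3.9) = 26.4024491
z₂ = 3.9000000 − 26.4024491·(3.9000000 − 2.3000000) / (26.4024491 − (-13.0258175)) = 3.9000000 − (42.2439186)/(39.4282667) = 2.8285880
p(2.8285880) = -6.0784495
z₃ = 2.8285880 − (-6.0784495)·(2.8285880 − 3.9000000) / (-6.0784495 − 26.4024491) = 2.8285880 − (6.5125238)/(-32.4808986) = 3.0290912
p(3.0290912) = -2.3215690
z₄ = 3.0290912 − (-2.3215690)·(3.0290912 − 2.8285880) / (-2.3215690 − (-6.0784495)) = 3.0290912 − (-0.4654820)/(3.7568805) = 3.1529924

3.15299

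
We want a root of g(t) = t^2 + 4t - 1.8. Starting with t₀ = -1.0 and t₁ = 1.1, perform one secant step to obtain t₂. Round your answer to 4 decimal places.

g(-1.0) = -4.800000, g(1.1) = 3.810000
t₂ = 1.100000 − 3.810000·(1.100000 − (-1.000000)) / (3.810000 − (-4.800000)) = 1.100000 − (8.001000)/(8.610000) = 0.170732

0.1707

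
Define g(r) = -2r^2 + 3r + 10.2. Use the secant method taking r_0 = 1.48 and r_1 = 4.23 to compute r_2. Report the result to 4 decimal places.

2.6984

g(1.48) = 10.259200, g(4.23) = -12.895800
r_2 = 4.230000 − (-12.895800)·(4.230000 − 1.480000) / (-12.895800 − 10.259200) = 4.230000 − (-35.463450)/(-23.155000) = 2.698432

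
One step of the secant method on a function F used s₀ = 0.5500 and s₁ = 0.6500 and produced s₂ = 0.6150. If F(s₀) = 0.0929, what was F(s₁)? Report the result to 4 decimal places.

The secant line through (0.5500, 0.0929) and (0.6500, F(s₁)) crosses zero at s₂ = 0.6150.
So (0.5500, 0.0929), (0.6500, F(s₁)), (0.6150, 0) are collinear:
F(s₁) = 0.0929 · (0.6500 − 0.6150) / (0.5500 − 0.6150) = 0.0929 · (0.035000)/(-0.065000) = -0.050023

-0.0500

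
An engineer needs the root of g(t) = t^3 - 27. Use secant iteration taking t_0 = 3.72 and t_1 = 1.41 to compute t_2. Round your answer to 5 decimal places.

g(3.72) = 24.4788480, g(1.41) = -24.1967790
t_2 = 1.4100000 − (-24.1967790)·(1.4100000 − 3.7200000) / (-24.1967790 − 24.4788480) = 1.4100000 − (55.8945595)/(-48.6756270) = 2.5583069

2.55831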